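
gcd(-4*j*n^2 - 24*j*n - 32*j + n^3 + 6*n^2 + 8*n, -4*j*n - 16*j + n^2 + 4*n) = 4*j*n + 16*j - n^2 - 4*n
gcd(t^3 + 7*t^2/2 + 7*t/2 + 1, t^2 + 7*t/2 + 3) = t + 2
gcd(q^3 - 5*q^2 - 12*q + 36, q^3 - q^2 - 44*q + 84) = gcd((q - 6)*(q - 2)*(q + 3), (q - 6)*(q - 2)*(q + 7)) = q^2 - 8*q + 12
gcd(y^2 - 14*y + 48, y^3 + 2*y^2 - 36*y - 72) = y - 6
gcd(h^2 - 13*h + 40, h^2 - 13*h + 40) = h^2 - 13*h + 40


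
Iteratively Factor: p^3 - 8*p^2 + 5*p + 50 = (p + 2)*(p^2 - 10*p + 25) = (p - 5)*(p + 2)*(p - 5)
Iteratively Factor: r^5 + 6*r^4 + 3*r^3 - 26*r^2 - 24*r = (r + 3)*(r^4 + 3*r^3 - 6*r^2 - 8*r) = (r + 3)*(r + 4)*(r^3 - r^2 - 2*r) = (r - 2)*(r + 3)*(r + 4)*(r^2 + r) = r*(r - 2)*(r + 3)*(r + 4)*(r + 1)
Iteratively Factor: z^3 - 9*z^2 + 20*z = (z - 5)*(z^2 - 4*z) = (z - 5)*(z - 4)*(z)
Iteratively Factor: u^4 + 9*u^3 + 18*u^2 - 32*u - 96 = (u + 3)*(u^3 + 6*u^2 - 32) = (u + 3)*(u + 4)*(u^2 + 2*u - 8) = (u + 3)*(u + 4)^2*(u - 2)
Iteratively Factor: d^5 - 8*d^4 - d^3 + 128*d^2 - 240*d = (d - 5)*(d^4 - 3*d^3 - 16*d^2 + 48*d) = d*(d - 5)*(d^3 - 3*d^2 - 16*d + 48) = d*(d - 5)*(d - 4)*(d^2 + d - 12) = d*(d - 5)*(d - 4)*(d + 4)*(d - 3)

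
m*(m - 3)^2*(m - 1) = m^4 - 7*m^3 + 15*m^2 - 9*m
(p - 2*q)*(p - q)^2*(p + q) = p^4 - 3*p^3*q + p^2*q^2 + 3*p*q^3 - 2*q^4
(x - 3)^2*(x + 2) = x^3 - 4*x^2 - 3*x + 18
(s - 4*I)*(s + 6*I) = s^2 + 2*I*s + 24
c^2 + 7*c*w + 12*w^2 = (c + 3*w)*(c + 4*w)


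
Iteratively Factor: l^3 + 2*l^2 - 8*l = (l)*(l^2 + 2*l - 8) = l*(l - 2)*(l + 4)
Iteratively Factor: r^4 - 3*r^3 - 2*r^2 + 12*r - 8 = (r + 2)*(r^3 - 5*r^2 + 8*r - 4) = (r - 2)*(r + 2)*(r^2 - 3*r + 2) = (r - 2)^2*(r + 2)*(r - 1)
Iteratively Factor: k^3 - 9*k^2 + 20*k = (k - 5)*(k^2 - 4*k) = (k - 5)*(k - 4)*(k)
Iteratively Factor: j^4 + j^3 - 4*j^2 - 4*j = (j)*(j^3 + j^2 - 4*j - 4) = j*(j + 1)*(j^2 - 4) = j*(j - 2)*(j + 1)*(j + 2)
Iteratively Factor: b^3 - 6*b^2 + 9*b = (b)*(b^2 - 6*b + 9) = b*(b - 3)*(b - 3)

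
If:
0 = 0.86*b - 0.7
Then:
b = 0.81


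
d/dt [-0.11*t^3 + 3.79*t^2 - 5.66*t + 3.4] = -0.33*t^2 + 7.58*t - 5.66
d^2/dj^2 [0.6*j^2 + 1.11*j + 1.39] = 1.20000000000000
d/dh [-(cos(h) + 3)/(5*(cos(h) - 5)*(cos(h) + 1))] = (sin(h)^2 - 6*cos(h) + 6)*sin(h)/(5*(cos(h) - 5)^2*(cos(h) + 1)^2)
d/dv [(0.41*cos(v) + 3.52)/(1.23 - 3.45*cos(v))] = -12.6483*sin(v)/(3.45*cos(v) - 1.23)^2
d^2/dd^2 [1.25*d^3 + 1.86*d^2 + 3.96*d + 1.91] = 7.5*d + 3.72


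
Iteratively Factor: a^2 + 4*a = (a + 4)*(a)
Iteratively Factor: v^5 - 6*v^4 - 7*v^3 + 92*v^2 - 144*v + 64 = (v - 4)*(v^4 - 2*v^3 - 15*v^2 + 32*v - 16) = (v - 4)*(v + 4)*(v^3 - 6*v^2 + 9*v - 4) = (v - 4)*(v - 1)*(v + 4)*(v^2 - 5*v + 4) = (v - 4)*(v - 1)^2*(v + 4)*(v - 4)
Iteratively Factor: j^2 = (j)*(j)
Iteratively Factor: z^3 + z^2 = (z)*(z^2 + z) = z^2*(z + 1)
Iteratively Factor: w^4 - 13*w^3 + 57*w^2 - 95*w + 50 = (w - 2)*(w^3 - 11*w^2 + 35*w - 25) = (w - 5)*(w - 2)*(w^2 - 6*w + 5) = (w - 5)^2*(w - 2)*(w - 1)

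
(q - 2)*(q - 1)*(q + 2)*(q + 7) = q^4 + 6*q^3 - 11*q^2 - 24*q + 28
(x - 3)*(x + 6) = x^2 + 3*x - 18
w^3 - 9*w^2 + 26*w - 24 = (w - 4)*(w - 3)*(w - 2)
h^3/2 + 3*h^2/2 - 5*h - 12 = (h/2 + 1)*(h - 3)*(h + 4)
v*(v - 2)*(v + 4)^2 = v^4 + 6*v^3 - 32*v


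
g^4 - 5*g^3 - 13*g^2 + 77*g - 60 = (g - 5)*(g - 3)*(g - 1)*(g + 4)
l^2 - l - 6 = (l - 3)*(l + 2)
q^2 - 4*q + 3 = (q - 3)*(q - 1)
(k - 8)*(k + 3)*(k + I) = k^3 - 5*k^2 + I*k^2 - 24*k - 5*I*k - 24*I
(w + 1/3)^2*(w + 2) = w^3 + 8*w^2/3 + 13*w/9 + 2/9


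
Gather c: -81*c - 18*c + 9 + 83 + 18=110 - 99*c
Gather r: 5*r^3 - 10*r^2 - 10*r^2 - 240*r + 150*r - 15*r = 5*r^3 - 20*r^2 - 105*r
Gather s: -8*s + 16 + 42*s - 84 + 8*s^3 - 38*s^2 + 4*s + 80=8*s^3 - 38*s^2 + 38*s + 12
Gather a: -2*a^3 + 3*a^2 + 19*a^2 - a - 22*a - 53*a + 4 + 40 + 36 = -2*a^3 + 22*a^2 - 76*a + 80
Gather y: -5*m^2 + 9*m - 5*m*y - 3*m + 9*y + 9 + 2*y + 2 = -5*m^2 + 6*m + y*(11 - 5*m) + 11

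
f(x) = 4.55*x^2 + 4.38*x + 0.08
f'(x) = 9.1*x + 4.38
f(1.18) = 11.58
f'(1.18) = 15.12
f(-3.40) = 37.79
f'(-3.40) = -26.56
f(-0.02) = -0.01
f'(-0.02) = 4.20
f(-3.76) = 47.94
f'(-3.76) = -29.84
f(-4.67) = 78.86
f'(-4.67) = -38.12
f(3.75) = 80.49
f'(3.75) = 38.50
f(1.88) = 24.40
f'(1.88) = 21.49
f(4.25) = 100.88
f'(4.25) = 43.06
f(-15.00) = 958.13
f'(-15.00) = -132.12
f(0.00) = 0.08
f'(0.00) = 4.38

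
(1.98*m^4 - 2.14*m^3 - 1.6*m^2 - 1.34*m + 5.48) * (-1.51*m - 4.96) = -2.9898*m^5 - 6.5894*m^4 + 13.0304*m^3 + 9.9594*m^2 - 1.6284*m - 27.1808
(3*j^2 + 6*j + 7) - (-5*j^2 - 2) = 8*j^2 + 6*j + 9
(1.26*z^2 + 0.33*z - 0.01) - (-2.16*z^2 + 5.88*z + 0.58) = 3.42*z^2 - 5.55*z - 0.59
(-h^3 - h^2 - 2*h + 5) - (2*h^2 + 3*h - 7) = -h^3 - 3*h^2 - 5*h + 12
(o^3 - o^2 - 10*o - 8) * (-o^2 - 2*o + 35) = -o^5 - o^4 + 47*o^3 - 7*o^2 - 334*o - 280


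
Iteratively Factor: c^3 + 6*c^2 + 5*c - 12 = (c - 1)*(c^2 + 7*c + 12) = (c - 1)*(c + 4)*(c + 3)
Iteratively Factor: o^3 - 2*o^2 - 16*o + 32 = (o - 4)*(o^2 + 2*o - 8) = (o - 4)*(o + 4)*(o - 2)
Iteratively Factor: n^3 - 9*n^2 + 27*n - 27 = (n - 3)*(n^2 - 6*n + 9) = (n - 3)^2*(n - 3)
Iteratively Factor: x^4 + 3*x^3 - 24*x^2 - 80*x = (x)*(x^3 + 3*x^2 - 24*x - 80) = x*(x + 4)*(x^2 - x - 20) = x*(x + 4)^2*(x - 5)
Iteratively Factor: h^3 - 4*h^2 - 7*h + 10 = (h + 2)*(h^2 - 6*h + 5) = (h - 1)*(h + 2)*(h - 5)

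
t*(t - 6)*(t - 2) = t^3 - 8*t^2 + 12*t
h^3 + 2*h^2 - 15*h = h*(h - 3)*(h + 5)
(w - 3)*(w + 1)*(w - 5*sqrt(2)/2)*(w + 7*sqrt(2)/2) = w^4 - 2*w^3 + sqrt(2)*w^3 - 41*w^2/2 - 2*sqrt(2)*w^2 - 3*sqrt(2)*w + 35*w + 105/2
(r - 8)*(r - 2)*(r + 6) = r^3 - 4*r^2 - 44*r + 96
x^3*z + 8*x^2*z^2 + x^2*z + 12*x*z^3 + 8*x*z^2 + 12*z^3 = (x + 2*z)*(x + 6*z)*(x*z + z)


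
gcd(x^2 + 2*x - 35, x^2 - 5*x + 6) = 1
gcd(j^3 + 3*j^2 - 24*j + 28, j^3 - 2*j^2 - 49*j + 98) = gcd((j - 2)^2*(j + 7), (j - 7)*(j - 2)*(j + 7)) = j^2 + 5*j - 14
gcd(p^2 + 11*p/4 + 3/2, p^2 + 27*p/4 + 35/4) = 1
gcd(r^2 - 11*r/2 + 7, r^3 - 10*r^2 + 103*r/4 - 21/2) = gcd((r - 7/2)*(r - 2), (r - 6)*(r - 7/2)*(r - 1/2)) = r - 7/2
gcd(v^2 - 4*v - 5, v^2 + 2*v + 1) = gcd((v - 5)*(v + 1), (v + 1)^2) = v + 1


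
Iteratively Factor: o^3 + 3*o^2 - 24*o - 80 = (o + 4)*(o^2 - o - 20) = (o - 5)*(o + 4)*(o + 4)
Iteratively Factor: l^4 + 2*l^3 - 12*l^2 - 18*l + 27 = (l + 3)*(l^3 - l^2 - 9*l + 9) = (l - 3)*(l + 3)*(l^2 + 2*l - 3) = (l - 3)*(l - 1)*(l + 3)*(l + 3)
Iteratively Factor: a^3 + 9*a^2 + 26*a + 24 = (a + 2)*(a^2 + 7*a + 12) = (a + 2)*(a + 3)*(a + 4)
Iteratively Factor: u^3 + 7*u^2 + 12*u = (u)*(u^2 + 7*u + 12) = u*(u + 3)*(u + 4)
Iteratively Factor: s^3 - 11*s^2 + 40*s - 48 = (s - 4)*(s^2 - 7*s + 12) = (s - 4)^2*(s - 3)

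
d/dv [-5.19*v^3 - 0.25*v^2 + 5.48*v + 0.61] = -15.57*v^2 - 0.5*v + 5.48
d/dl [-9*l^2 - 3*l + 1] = -18*l - 3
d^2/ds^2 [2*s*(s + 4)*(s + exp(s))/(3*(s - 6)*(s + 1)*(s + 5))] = 2*(s^8*exp(s) + 2*s^7*exp(s) - 76*s^6*exp(s) + 8*s^6 - 284*s^5*exp(s) + 186*s^5 + 1343*s^4*exp(s) + 1104*s^4 + 8534*s^3*exp(s) + 3602*s^3 + 15360*s^2*exp(s) + 5580*s^2 + 14640*s*exp(s) + 5400*s + 1560*exp(s) + 7200)/(3*(s^9 - 93*s^7 - 90*s^6 + 2883*s^5 + 5580*s^4 - 27091*s^3 - 86490*s^2 - 83700*s - 27000))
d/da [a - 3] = 1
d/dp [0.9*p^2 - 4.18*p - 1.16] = 1.8*p - 4.18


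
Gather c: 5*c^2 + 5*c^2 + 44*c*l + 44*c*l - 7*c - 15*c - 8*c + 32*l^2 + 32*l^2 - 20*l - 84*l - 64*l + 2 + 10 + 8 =10*c^2 + c*(88*l - 30) + 64*l^2 - 168*l + 20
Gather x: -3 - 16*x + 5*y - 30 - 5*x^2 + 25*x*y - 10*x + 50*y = -5*x^2 + x*(25*y - 26) + 55*y - 33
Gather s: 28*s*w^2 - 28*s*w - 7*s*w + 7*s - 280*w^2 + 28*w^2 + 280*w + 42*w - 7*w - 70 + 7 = s*(28*w^2 - 35*w + 7) - 252*w^2 + 315*w - 63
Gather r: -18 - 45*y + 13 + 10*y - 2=-35*y - 7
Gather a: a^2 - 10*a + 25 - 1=a^2 - 10*a + 24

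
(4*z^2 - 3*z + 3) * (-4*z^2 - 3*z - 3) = -16*z^4 - 15*z^2 - 9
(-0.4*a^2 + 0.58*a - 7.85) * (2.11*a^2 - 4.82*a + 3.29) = -0.844*a^4 + 3.1518*a^3 - 20.6751*a^2 + 39.7452*a - 25.8265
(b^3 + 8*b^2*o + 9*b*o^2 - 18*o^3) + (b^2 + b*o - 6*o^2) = b^3 + 8*b^2*o + b^2 + 9*b*o^2 + b*o - 18*o^3 - 6*o^2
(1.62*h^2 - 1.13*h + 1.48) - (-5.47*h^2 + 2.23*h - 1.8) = 7.09*h^2 - 3.36*h + 3.28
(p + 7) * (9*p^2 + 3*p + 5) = 9*p^3 + 66*p^2 + 26*p + 35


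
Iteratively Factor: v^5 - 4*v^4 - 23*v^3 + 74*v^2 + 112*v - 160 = (v + 2)*(v^4 - 6*v^3 - 11*v^2 + 96*v - 80) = (v + 2)*(v + 4)*(v^3 - 10*v^2 + 29*v - 20) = (v - 5)*(v + 2)*(v + 4)*(v^2 - 5*v + 4) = (v - 5)*(v - 1)*(v + 2)*(v + 4)*(v - 4)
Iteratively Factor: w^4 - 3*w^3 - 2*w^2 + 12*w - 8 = (w + 2)*(w^3 - 5*w^2 + 8*w - 4) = (w - 2)*(w + 2)*(w^2 - 3*w + 2) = (w - 2)*(w - 1)*(w + 2)*(w - 2)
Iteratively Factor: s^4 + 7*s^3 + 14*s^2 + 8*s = (s + 1)*(s^3 + 6*s^2 + 8*s) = s*(s + 1)*(s^2 + 6*s + 8) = s*(s + 1)*(s + 2)*(s + 4)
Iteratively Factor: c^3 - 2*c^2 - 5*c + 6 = (c + 2)*(c^2 - 4*c + 3) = (c - 3)*(c + 2)*(c - 1)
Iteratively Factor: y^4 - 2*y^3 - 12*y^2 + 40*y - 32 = (y - 2)*(y^3 - 12*y + 16) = (y - 2)^2*(y^2 + 2*y - 8) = (y - 2)^2*(y + 4)*(y - 2)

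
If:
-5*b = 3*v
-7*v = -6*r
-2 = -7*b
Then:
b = 2/7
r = -5/9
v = -10/21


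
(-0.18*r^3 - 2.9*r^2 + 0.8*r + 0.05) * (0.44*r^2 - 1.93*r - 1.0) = -0.0792*r^5 - 0.9286*r^4 + 6.129*r^3 + 1.378*r^2 - 0.8965*r - 0.05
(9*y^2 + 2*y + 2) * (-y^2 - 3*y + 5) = -9*y^4 - 29*y^3 + 37*y^2 + 4*y + 10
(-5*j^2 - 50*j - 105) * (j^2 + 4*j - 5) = -5*j^4 - 70*j^3 - 280*j^2 - 170*j + 525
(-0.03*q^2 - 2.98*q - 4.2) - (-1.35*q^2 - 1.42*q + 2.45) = 1.32*q^2 - 1.56*q - 6.65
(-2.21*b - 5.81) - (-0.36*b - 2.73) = -1.85*b - 3.08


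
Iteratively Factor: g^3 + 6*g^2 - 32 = (g - 2)*(g^2 + 8*g + 16) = (g - 2)*(g + 4)*(g + 4)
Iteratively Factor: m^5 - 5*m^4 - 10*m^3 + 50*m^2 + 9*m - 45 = (m + 1)*(m^4 - 6*m^3 - 4*m^2 + 54*m - 45) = (m - 5)*(m + 1)*(m^3 - m^2 - 9*m + 9) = (m - 5)*(m - 1)*(m + 1)*(m^2 - 9) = (m - 5)*(m - 1)*(m + 1)*(m + 3)*(m - 3)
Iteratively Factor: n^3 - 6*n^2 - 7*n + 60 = (n - 5)*(n^2 - n - 12) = (n - 5)*(n - 4)*(n + 3)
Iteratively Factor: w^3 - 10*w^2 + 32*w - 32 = (w - 2)*(w^2 - 8*w + 16) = (w - 4)*(w - 2)*(w - 4)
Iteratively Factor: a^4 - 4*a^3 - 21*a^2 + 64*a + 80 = (a + 1)*(a^3 - 5*a^2 - 16*a + 80) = (a + 1)*(a + 4)*(a^2 - 9*a + 20) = (a - 5)*(a + 1)*(a + 4)*(a - 4)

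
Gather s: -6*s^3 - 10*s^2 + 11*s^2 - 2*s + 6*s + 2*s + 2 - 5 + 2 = -6*s^3 + s^2 + 6*s - 1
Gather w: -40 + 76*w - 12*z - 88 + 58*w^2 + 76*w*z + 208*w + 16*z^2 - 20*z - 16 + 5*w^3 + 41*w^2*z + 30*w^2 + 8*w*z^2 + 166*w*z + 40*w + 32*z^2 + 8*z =5*w^3 + w^2*(41*z + 88) + w*(8*z^2 + 242*z + 324) + 48*z^2 - 24*z - 144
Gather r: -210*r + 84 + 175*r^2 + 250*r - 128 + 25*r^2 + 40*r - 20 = 200*r^2 + 80*r - 64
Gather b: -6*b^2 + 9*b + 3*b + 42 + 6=-6*b^2 + 12*b + 48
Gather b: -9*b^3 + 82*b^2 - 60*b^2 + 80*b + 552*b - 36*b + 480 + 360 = -9*b^3 + 22*b^2 + 596*b + 840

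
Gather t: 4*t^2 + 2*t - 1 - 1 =4*t^2 + 2*t - 2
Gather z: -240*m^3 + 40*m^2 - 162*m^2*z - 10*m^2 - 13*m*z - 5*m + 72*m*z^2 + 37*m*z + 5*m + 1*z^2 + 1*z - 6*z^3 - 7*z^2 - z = -240*m^3 + 30*m^2 - 6*z^3 + z^2*(72*m - 6) + z*(-162*m^2 + 24*m)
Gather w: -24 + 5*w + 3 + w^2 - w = w^2 + 4*w - 21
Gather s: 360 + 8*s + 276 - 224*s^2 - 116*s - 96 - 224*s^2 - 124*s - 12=-448*s^2 - 232*s + 528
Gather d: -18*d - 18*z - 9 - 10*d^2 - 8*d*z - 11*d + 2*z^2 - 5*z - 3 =-10*d^2 + d*(-8*z - 29) + 2*z^2 - 23*z - 12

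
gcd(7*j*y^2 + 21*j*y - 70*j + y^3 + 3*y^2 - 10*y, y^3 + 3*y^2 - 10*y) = y^2 + 3*y - 10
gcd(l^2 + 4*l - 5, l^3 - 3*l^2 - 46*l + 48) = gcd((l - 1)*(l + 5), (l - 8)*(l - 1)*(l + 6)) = l - 1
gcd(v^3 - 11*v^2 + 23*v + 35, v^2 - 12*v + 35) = v^2 - 12*v + 35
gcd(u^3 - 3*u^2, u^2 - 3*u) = u^2 - 3*u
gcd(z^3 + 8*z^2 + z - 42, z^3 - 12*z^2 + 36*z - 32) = z - 2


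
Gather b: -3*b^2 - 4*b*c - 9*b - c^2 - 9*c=-3*b^2 + b*(-4*c - 9) - c^2 - 9*c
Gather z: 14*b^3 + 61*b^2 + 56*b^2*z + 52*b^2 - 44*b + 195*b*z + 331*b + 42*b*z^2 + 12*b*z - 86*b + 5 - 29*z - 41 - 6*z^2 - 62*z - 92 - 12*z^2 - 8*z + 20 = 14*b^3 + 113*b^2 + 201*b + z^2*(42*b - 18) + z*(56*b^2 + 207*b - 99) - 108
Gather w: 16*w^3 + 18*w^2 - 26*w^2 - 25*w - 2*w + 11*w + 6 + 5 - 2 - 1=16*w^3 - 8*w^2 - 16*w + 8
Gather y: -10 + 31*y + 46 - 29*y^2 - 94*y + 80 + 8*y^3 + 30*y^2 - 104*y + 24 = 8*y^3 + y^2 - 167*y + 140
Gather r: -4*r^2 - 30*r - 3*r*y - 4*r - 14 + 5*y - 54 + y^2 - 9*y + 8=-4*r^2 + r*(-3*y - 34) + y^2 - 4*y - 60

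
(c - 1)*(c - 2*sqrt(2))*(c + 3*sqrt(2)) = c^3 - c^2 + sqrt(2)*c^2 - 12*c - sqrt(2)*c + 12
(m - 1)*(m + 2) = m^2 + m - 2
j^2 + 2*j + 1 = (j + 1)^2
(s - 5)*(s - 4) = s^2 - 9*s + 20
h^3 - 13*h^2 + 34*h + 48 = (h - 8)*(h - 6)*(h + 1)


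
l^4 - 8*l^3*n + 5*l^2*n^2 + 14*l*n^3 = l*(l - 7*n)*(l - 2*n)*(l + n)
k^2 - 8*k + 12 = (k - 6)*(k - 2)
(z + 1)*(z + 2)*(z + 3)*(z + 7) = z^4 + 13*z^3 + 53*z^2 + 83*z + 42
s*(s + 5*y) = s^2 + 5*s*y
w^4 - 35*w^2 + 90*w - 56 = (w - 4)*(w - 2)*(w - 1)*(w + 7)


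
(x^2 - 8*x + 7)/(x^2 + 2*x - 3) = (x - 7)/(x + 3)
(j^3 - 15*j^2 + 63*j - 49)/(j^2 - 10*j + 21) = (j^2 - 8*j + 7)/(j - 3)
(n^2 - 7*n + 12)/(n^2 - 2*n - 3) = (n - 4)/(n + 1)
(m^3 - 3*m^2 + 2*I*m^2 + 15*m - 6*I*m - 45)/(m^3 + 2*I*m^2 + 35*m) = (m^3 + m^2*(-3 + 2*I) + 3*m*(5 - 2*I) - 45)/(m*(m^2 + 2*I*m + 35))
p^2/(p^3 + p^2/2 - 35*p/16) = 16*p/(16*p^2 + 8*p - 35)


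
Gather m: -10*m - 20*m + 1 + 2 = 3 - 30*m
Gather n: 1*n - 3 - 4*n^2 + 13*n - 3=-4*n^2 + 14*n - 6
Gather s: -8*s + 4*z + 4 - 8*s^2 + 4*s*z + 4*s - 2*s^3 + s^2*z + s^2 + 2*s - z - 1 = -2*s^3 + s^2*(z - 7) + s*(4*z - 2) + 3*z + 3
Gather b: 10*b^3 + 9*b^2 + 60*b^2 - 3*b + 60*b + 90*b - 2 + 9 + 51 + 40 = 10*b^3 + 69*b^2 + 147*b + 98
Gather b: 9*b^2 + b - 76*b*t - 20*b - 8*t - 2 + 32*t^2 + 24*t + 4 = 9*b^2 + b*(-76*t - 19) + 32*t^2 + 16*t + 2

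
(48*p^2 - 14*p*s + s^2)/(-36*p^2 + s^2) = (-8*p + s)/(6*p + s)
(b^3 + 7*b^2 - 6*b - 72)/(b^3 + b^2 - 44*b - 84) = (b^2 + b - 12)/(b^2 - 5*b - 14)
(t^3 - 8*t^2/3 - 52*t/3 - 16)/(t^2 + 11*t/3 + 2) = (3*t^3 - 8*t^2 - 52*t - 48)/(3*t^2 + 11*t + 6)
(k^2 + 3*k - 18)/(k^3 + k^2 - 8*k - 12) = (k + 6)/(k^2 + 4*k + 4)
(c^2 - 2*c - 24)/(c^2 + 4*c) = (c - 6)/c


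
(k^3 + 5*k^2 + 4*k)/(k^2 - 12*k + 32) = k*(k^2 + 5*k + 4)/(k^2 - 12*k + 32)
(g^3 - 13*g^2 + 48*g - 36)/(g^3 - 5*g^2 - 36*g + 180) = (g^2 - 7*g + 6)/(g^2 + g - 30)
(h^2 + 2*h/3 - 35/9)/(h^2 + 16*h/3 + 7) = (h - 5/3)/(h + 3)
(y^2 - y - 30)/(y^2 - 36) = (y + 5)/(y + 6)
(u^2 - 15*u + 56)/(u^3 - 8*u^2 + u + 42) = (u - 8)/(u^2 - u - 6)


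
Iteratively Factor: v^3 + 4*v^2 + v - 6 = (v + 2)*(v^2 + 2*v - 3) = (v + 2)*(v + 3)*(v - 1)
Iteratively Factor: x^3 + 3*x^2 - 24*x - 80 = (x - 5)*(x^2 + 8*x + 16) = (x - 5)*(x + 4)*(x + 4)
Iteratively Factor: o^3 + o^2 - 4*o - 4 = (o + 2)*(o^2 - o - 2) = (o - 2)*(o + 2)*(o + 1)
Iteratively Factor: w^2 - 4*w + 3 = (w - 1)*(w - 3)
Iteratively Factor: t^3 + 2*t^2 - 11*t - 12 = (t + 4)*(t^2 - 2*t - 3) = (t - 3)*(t + 4)*(t + 1)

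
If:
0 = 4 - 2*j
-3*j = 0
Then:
No Solution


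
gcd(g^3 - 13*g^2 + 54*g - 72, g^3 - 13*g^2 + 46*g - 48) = g - 3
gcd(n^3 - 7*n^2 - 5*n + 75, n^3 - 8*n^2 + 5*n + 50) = n^2 - 10*n + 25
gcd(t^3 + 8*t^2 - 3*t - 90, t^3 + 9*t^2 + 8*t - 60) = t^2 + 11*t + 30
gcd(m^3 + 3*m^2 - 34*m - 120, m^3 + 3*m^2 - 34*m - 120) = m^3 + 3*m^2 - 34*m - 120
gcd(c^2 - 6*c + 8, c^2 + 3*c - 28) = c - 4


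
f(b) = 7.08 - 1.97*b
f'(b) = -1.97000000000000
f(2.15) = 2.84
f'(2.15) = -1.97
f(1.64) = 3.85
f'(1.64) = -1.97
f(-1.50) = 10.04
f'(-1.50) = -1.97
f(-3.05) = 13.09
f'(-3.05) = -1.97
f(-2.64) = 12.28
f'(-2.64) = -1.97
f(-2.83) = 12.66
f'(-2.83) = -1.97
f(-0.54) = 8.14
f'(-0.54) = -1.97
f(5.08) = -2.93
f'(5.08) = -1.97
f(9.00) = -10.65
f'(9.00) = -1.97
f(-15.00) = 36.63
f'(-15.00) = -1.97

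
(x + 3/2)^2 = x^2 + 3*x + 9/4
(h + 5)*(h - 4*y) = h^2 - 4*h*y + 5*h - 20*y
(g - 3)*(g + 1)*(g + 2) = g^3 - 7*g - 6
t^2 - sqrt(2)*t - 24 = (t - 4*sqrt(2))*(t + 3*sqrt(2))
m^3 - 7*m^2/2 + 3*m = m*(m - 2)*(m - 3/2)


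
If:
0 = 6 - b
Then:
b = 6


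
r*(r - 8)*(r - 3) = r^3 - 11*r^2 + 24*r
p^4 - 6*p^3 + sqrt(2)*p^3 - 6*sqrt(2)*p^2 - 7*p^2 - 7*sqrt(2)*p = p*(p - 7)*(p + 1)*(p + sqrt(2))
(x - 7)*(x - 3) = x^2 - 10*x + 21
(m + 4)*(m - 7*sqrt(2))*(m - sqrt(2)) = m^3 - 8*sqrt(2)*m^2 + 4*m^2 - 32*sqrt(2)*m + 14*m + 56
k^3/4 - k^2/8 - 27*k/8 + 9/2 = (k/4 + 1)*(k - 3)*(k - 3/2)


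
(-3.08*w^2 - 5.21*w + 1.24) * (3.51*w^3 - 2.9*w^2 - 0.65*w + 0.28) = -10.8108*w^5 - 9.3551*w^4 + 21.4634*w^3 - 1.0719*w^2 - 2.2648*w + 0.3472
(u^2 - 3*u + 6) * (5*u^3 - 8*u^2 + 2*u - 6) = 5*u^5 - 23*u^4 + 56*u^3 - 60*u^2 + 30*u - 36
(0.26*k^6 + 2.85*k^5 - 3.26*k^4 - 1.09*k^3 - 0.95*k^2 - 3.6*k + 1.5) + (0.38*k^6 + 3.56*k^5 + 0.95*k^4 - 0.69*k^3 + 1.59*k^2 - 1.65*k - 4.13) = 0.64*k^6 + 6.41*k^5 - 2.31*k^4 - 1.78*k^3 + 0.64*k^2 - 5.25*k - 2.63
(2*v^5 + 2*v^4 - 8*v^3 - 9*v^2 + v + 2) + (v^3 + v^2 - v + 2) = 2*v^5 + 2*v^4 - 7*v^3 - 8*v^2 + 4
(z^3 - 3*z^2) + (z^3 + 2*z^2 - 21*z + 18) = 2*z^3 - z^2 - 21*z + 18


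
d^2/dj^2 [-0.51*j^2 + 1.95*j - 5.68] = -1.02000000000000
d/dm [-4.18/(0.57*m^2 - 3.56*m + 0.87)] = (4.7652*m - 14.8808)/(0.57*m^2 - 3.56*m + 0.87)^2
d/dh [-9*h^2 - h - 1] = -18*h - 1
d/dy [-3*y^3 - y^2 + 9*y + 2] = -9*y^2 - 2*y + 9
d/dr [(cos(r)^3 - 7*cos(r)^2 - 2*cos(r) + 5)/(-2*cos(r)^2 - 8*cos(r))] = (cos(r)^4 + 8*cos(r)^3 - 26*cos(r)^2 - 10*cos(r) - 20)*sin(r)/(2*(cos(r) + 4)^2*cos(r)^2)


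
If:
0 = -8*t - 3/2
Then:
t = -3/16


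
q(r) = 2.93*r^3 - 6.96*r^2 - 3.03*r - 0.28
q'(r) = 8.79*r^2 - 13.92*r - 3.03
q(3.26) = 17.39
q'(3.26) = 45.01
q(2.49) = -5.74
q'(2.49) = 16.81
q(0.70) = -4.81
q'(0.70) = -8.47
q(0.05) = -0.45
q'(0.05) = -3.70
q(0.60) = -3.97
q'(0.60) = -8.22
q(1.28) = -9.42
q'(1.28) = -6.45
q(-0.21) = 0.02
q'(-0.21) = 0.28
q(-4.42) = -375.87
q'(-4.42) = 230.22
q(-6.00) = -865.54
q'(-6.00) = 396.93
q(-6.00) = -865.54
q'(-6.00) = 396.93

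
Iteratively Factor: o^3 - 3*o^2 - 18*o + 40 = (o - 5)*(o^2 + 2*o - 8) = (o - 5)*(o + 4)*(o - 2)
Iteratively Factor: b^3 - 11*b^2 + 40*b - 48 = (b - 4)*(b^2 - 7*b + 12) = (b - 4)*(b - 3)*(b - 4)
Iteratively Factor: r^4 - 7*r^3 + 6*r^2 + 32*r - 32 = (r - 4)*(r^3 - 3*r^2 - 6*r + 8) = (r - 4)*(r + 2)*(r^2 - 5*r + 4) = (r - 4)*(r - 1)*(r + 2)*(r - 4)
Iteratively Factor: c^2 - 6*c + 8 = (c - 4)*(c - 2)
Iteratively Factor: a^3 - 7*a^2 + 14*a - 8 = (a - 1)*(a^2 - 6*a + 8) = (a - 2)*(a - 1)*(a - 4)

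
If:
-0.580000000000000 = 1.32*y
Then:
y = -0.44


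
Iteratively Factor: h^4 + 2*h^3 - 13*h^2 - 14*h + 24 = (h + 2)*(h^3 - 13*h + 12) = (h - 3)*(h + 2)*(h^2 + 3*h - 4) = (h - 3)*(h + 2)*(h + 4)*(h - 1)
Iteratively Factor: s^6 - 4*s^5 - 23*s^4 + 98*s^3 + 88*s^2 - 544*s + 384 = (s - 4)*(s^5 - 23*s^3 + 6*s^2 + 112*s - 96) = (s - 4)^2*(s^4 + 4*s^3 - 7*s^2 - 22*s + 24) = (s - 4)^2*(s - 2)*(s^3 + 6*s^2 + 5*s - 12) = (s - 4)^2*(s - 2)*(s - 1)*(s^2 + 7*s + 12) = (s - 4)^2*(s - 2)*(s - 1)*(s + 3)*(s + 4)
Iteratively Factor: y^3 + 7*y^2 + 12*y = (y + 3)*(y^2 + 4*y) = y*(y + 3)*(y + 4)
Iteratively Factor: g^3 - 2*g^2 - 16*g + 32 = (g - 2)*(g^2 - 16) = (g - 4)*(g - 2)*(g + 4)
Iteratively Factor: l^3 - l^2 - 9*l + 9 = (l - 1)*(l^2 - 9) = (l - 1)*(l + 3)*(l - 3)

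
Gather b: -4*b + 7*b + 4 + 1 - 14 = 3*b - 9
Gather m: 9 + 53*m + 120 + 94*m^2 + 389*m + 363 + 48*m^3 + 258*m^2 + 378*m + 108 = 48*m^3 + 352*m^2 + 820*m + 600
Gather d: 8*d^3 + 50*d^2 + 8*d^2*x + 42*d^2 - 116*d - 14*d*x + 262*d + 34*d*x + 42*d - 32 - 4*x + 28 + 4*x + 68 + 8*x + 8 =8*d^3 + d^2*(8*x + 92) + d*(20*x + 188) + 8*x + 72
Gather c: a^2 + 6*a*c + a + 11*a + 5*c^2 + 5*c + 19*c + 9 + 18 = a^2 + 12*a + 5*c^2 + c*(6*a + 24) + 27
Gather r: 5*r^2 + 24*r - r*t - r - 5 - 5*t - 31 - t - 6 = 5*r^2 + r*(23 - t) - 6*t - 42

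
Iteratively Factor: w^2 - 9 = (w - 3)*(w + 3)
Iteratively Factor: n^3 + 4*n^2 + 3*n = (n)*(n^2 + 4*n + 3) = n*(n + 1)*(n + 3)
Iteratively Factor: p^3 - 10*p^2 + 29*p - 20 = (p - 1)*(p^2 - 9*p + 20) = (p - 4)*(p - 1)*(p - 5)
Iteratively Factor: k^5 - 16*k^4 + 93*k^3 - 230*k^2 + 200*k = (k - 4)*(k^4 - 12*k^3 + 45*k^2 - 50*k) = (k - 5)*(k - 4)*(k^3 - 7*k^2 + 10*k) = k*(k - 5)*(k - 4)*(k^2 - 7*k + 10) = k*(k - 5)^2*(k - 4)*(k - 2)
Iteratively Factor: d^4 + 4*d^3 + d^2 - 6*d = (d + 2)*(d^3 + 2*d^2 - 3*d) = d*(d + 2)*(d^2 + 2*d - 3) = d*(d + 2)*(d + 3)*(d - 1)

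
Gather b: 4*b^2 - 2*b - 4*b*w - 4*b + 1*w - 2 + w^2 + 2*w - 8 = 4*b^2 + b*(-4*w - 6) + w^2 + 3*w - 10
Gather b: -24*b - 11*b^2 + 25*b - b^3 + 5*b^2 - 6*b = -b^3 - 6*b^2 - 5*b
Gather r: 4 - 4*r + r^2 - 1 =r^2 - 4*r + 3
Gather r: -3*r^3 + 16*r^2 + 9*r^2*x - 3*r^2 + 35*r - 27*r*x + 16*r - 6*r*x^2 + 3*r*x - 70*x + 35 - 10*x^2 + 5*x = -3*r^3 + r^2*(9*x + 13) + r*(-6*x^2 - 24*x + 51) - 10*x^2 - 65*x + 35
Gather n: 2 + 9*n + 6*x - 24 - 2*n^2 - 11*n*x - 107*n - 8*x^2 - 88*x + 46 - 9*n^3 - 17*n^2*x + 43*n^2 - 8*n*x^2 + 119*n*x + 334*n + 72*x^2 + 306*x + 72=-9*n^3 + n^2*(41 - 17*x) + n*(-8*x^2 + 108*x + 236) + 64*x^2 + 224*x + 96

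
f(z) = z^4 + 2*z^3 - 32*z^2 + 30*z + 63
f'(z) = 4*z^3 + 6*z^2 - 64*z + 30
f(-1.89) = -108.75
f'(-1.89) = 145.39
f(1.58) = 44.64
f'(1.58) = -40.36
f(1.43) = 50.49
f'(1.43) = -37.55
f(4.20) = 83.87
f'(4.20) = 163.39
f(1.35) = 53.42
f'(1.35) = -35.62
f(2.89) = 0.47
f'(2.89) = -8.30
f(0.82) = 67.64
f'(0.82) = -16.24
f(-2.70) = -237.50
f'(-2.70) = 167.81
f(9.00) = 5760.00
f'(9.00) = 2856.00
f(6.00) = 819.00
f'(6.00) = 726.00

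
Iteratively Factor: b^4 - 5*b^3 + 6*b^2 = (b - 2)*(b^3 - 3*b^2) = (b - 3)*(b - 2)*(b^2) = b*(b - 3)*(b - 2)*(b)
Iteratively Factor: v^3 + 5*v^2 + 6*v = (v + 2)*(v^2 + 3*v) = (v + 2)*(v + 3)*(v)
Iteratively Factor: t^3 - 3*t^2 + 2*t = (t - 2)*(t^2 - t) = (t - 2)*(t - 1)*(t)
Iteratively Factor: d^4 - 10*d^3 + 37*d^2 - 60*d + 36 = (d - 3)*(d^3 - 7*d^2 + 16*d - 12) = (d - 3)^2*(d^2 - 4*d + 4) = (d - 3)^2*(d - 2)*(d - 2)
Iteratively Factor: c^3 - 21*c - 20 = (c + 4)*(c^2 - 4*c - 5) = (c - 5)*(c + 4)*(c + 1)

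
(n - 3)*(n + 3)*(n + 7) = n^3 + 7*n^2 - 9*n - 63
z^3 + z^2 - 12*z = z*(z - 3)*(z + 4)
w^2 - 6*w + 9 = (w - 3)^2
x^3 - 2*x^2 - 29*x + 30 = (x - 6)*(x - 1)*(x + 5)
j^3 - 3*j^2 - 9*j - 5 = (j - 5)*(j + 1)^2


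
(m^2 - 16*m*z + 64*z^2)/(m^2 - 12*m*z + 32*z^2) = (-m + 8*z)/(-m + 4*z)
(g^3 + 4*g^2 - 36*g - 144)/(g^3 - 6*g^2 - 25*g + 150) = (g^2 + 10*g + 24)/(g^2 - 25)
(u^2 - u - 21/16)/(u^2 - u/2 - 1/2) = (-16*u^2 + 16*u + 21)/(8*(-2*u^2 + u + 1))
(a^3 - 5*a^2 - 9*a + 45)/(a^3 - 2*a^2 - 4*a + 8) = (a^3 - 5*a^2 - 9*a + 45)/(a^3 - 2*a^2 - 4*a + 8)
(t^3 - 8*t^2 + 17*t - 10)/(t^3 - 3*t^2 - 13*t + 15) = (t - 2)/(t + 3)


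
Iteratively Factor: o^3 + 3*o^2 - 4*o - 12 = (o + 2)*(o^2 + o - 6) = (o + 2)*(o + 3)*(o - 2)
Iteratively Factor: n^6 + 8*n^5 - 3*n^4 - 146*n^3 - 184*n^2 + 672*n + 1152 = (n - 3)*(n^5 + 11*n^4 + 30*n^3 - 56*n^2 - 352*n - 384) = (n - 3)^2*(n^4 + 14*n^3 + 72*n^2 + 160*n + 128) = (n - 3)^2*(n + 4)*(n^3 + 10*n^2 + 32*n + 32) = (n - 3)^2*(n + 4)^2*(n^2 + 6*n + 8) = (n - 3)^2*(n + 2)*(n + 4)^2*(n + 4)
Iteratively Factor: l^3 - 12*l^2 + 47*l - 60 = (l - 5)*(l^2 - 7*l + 12) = (l - 5)*(l - 4)*(l - 3)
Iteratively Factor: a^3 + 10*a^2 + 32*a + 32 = (a + 2)*(a^2 + 8*a + 16) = (a + 2)*(a + 4)*(a + 4)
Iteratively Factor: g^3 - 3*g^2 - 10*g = (g + 2)*(g^2 - 5*g) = g*(g + 2)*(g - 5)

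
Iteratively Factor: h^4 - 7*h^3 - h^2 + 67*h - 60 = (h - 5)*(h^3 - 2*h^2 - 11*h + 12) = (h - 5)*(h - 1)*(h^2 - h - 12) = (h - 5)*(h - 1)*(h + 3)*(h - 4)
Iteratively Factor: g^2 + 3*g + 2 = (g + 1)*(g + 2)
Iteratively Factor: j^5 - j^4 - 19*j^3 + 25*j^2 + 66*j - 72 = (j - 3)*(j^4 + 2*j^3 - 13*j^2 - 14*j + 24) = (j - 3)*(j + 2)*(j^3 - 13*j + 12) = (j - 3)*(j - 1)*(j + 2)*(j^2 + j - 12) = (j - 3)^2*(j - 1)*(j + 2)*(j + 4)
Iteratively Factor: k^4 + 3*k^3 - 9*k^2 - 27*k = (k - 3)*(k^3 + 6*k^2 + 9*k) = (k - 3)*(k + 3)*(k^2 + 3*k) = k*(k - 3)*(k + 3)*(k + 3)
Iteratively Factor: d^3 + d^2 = (d + 1)*(d^2) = d*(d + 1)*(d)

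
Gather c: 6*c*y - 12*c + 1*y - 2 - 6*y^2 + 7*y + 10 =c*(6*y - 12) - 6*y^2 + 8*y + 8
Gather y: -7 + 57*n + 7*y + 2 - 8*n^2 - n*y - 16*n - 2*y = -8*n^2 + 41*n + y*(5 - n) - 5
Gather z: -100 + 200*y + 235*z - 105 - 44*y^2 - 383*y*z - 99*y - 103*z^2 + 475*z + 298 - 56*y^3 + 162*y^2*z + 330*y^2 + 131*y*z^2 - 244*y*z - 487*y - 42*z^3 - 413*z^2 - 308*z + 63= -56*y^3 + 286*y^2 - 386*y - 42*z^3 + z^2*(131*y - 516) + z*(162*y^2 - 627*y + 402) + 156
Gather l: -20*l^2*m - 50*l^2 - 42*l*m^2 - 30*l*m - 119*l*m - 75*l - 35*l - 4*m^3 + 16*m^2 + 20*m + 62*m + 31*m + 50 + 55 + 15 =l^2*(-20*m - 50) + l*(-42*m^2 - 149*m - 110) - 4*m^3 + 16*m^2 + 113*m + 120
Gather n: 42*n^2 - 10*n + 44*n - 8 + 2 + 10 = 42*n^2 + 34*n + 4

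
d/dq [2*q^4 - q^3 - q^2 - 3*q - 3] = 8*q^3 - 3*q^2 - 2*q - 3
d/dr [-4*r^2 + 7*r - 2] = 7 - 8*r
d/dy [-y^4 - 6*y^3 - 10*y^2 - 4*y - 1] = -4*y^3 - 18*y^2 - 20*y - 4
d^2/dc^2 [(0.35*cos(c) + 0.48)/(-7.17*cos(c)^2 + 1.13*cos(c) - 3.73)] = (-0.0784081460724046*(1 - cos(c)^2)^2 - 0.0138939861578389*cos(c)^5 + 0.0801648951490661*cos(c)^3 - 0.00445045554964409*cos(c)^2 - 0.0667084096186263*cos(c) + 0.0618076822990064)/(-0.657798165137615*cos(c)^2 + 0.103669724770642*cos(c) - 0.342201834862385)^3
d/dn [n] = 1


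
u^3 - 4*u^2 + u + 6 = (u - 3)*(u - 2)*(u + 1)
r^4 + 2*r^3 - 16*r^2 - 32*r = r*(r - 4)*(r + 2)*(r + 4)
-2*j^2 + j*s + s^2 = (-j + s)*(2*j + s)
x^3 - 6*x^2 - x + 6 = (x - 6)*(x - 1)*(x + 1)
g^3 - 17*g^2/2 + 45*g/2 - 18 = (g - 4)*(g - 3)*(g - 3/2)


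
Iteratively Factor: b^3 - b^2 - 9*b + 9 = (b - 1)*(b^2 - 9) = (b - 1)*(b + 3)*(b - 3)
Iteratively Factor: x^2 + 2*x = (x + 2)*(x)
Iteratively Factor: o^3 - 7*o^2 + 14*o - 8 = (o - 2)*(o^2 - 5*o + 4) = (o - 2)*(o - 1)*(o - 4)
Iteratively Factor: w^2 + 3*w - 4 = (w - 1)*(w + 4)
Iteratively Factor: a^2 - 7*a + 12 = (a - 3)*(a - 4)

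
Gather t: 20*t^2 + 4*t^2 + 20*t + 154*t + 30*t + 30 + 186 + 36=24*t^2 + 204*t + 252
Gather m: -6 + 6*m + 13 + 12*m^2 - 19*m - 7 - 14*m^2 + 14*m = -2*m^2 + m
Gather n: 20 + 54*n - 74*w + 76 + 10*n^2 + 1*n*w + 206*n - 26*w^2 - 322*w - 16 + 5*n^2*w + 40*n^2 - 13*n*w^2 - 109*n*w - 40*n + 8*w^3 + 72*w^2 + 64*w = n^2*(5*w + 50) + n*(-13*w^2 - 108*w + 220) + 8*w^3 + 46*w^2 - 332*w + 80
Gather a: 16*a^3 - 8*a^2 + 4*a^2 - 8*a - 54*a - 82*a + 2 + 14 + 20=16*a^3 - 4*a^2 - 144*a + 36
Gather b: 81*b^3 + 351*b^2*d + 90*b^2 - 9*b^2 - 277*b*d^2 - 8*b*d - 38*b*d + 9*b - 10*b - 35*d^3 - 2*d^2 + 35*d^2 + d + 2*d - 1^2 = 81*b^3 + b^2*(351*d + 81) + b*(-277*d^2 - 46*d - 1) - 35*d^3 + 33*d^2 + 3*d - 1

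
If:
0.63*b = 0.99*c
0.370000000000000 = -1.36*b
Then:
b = -0.27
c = -0.17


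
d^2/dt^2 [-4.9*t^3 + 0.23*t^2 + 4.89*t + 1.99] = 0.46 - 29.4*t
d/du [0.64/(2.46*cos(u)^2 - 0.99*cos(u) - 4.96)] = (3.1488*cos(u) - 0.6336)*sin(u)/(-2.46*cos(u)^2 + 0.99*cos(u) + 4.96)^2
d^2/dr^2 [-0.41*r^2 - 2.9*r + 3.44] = -0.820000000000000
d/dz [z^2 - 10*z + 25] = 2*z - 10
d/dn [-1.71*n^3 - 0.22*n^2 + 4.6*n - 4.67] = -5.13*n^2 - 0.44*n + 4.6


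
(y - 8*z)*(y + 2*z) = y^2 - 6*y*z - 16*z^2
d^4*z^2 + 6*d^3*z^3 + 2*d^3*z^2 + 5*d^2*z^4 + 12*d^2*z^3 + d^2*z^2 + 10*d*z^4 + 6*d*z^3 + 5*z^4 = (d + z)*(d + 5*z)*(d*z + z)^2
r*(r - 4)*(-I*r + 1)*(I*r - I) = r^4 - 5*r^3 + I*r^3 + 4*r^2 - 5*I*r^2 + 4*I*r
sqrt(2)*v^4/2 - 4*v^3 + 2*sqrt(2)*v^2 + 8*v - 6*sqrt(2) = (v - 3*sqrt(2))*(v - sqrt(2))^2*(sqrt(2)*v/2 + 1)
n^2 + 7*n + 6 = (n + 1)*(n + 6)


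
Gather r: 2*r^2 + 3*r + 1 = 2*r^2 + 3*r + 1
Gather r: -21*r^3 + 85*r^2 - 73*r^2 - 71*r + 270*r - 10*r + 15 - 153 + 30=-21*r^3 + 12*r^2 + 189*r - 108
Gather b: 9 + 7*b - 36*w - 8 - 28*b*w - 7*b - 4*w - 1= -28*b*w - 40*w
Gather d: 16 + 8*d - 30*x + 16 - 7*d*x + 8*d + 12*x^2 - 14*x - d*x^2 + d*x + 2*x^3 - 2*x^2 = d*(-x^2 - 6*x + 16) + 2*x^3 + 10*x^2 - 44*x + 32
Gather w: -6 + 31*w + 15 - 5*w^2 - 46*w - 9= -5*w^2 - 15*w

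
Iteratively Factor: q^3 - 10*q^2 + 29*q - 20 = (q - 5)*(q^2 - 5*q + 4) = (q - 5)*(q - 4)*(q - 1)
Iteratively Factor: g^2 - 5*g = (g - 5)*(g)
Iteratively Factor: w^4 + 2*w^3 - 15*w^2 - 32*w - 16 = (w - 4)*(w^3 + 6*w^2 + 9*w + 4) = (w - 4)*(w + 4)*(w^2 + 2*w + 1) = (w - 4)*(w + 1)*(w + 4)*(w + 1)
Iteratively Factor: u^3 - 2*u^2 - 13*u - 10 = (u - 5)*(u^2 + 3*u + 2) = (u - 5)*(u + 2)*(u + 1)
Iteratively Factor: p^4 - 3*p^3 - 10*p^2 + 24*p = (p - 4)*(p^3 + p^2 - 6*p) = (p - 4)*(p + 3)*(p^2 - 2*p) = (p - 4)*(p - 2)*(p + 3)*(p)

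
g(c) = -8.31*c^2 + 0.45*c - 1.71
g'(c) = 0.45 - 16.62*c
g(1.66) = -23.86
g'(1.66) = -27.14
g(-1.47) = -20.33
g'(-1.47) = 24.88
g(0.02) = -1.70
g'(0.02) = 0.12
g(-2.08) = -38.60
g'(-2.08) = 35.02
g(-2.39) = -50.25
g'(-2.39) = 40.17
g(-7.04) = -416.73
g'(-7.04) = 117.45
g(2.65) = -58.87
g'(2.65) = -43.59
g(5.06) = -212.20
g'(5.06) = -83.65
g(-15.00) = -1878.21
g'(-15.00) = 249.75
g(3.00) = -75.15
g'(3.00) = -49.41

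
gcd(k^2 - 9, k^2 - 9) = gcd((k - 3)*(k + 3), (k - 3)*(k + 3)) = k^2 - 9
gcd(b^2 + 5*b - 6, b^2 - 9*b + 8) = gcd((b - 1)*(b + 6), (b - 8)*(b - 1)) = b - 1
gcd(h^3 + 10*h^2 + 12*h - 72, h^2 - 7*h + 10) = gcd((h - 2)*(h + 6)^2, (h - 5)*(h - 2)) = h - 2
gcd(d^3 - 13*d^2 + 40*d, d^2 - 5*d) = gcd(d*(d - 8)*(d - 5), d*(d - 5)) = d^2 - 5*d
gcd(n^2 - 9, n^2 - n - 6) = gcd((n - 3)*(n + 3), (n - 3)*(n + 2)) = n - 3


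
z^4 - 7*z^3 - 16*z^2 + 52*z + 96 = (z - 8)*(z - 3)*(z + 2)^2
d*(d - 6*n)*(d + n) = d^3 - 5*d^2*n - 6*d*n^2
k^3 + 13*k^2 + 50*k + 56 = (k + 2)*(k + 4)*(k + 7)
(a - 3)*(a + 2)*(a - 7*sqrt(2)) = a^3 - 7*sqrt(2)*a^2 - a^2 - 6*a + 7*sqrt(2)*a + 42*sqrt(2)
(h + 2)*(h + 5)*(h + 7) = h^3 + 14*h^2 + 59*h + 70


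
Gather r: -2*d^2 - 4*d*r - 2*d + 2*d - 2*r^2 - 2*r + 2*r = -2*d^2 - 4*d*r - 2*r^2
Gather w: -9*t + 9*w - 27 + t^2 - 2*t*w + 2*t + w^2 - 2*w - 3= t^2 - 7*t + w^2 + w*(7 - 2*t) - 30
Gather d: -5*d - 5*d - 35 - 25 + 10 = -10*d - 50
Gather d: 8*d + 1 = 8*d + 1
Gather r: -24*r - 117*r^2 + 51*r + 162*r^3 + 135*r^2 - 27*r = 162*r^3 + 18*r^2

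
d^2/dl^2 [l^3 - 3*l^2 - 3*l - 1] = 6*l - 6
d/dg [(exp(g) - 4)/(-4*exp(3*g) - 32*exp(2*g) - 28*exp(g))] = (exp(3*g)/2 - exp(2*g) - 16*exp(g) - 7)*exp(-g)/(exp(4*g) + 16*exp(3*g) + 78*exp(2*g) + 112*exp(g) + 49)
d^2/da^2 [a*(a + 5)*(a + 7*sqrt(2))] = 6*a + 10 + 14*sqrt(2)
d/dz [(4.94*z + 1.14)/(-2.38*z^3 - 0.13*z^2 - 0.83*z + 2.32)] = (23.5144*z^3 + 8.7818*z^2 + 0.2964*z + 12.407)/(5.6644*z^6 + 0.6188*z^5 + 3.9677*z^4 - 10.8274*z^3 + 0.0857*z^2 - 3.8512*z + 5.3824)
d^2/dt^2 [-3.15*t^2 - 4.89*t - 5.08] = -6.30000000000000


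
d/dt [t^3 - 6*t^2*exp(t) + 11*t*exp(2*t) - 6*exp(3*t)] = -6*t^2*exp(t) + 3*t^2 + 22*t*exp(2*t) - 12*t*exp(t) - 18*exp(3*t) + 11*exp(2*t)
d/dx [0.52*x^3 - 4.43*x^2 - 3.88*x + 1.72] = 1.56*x^2 - 8.86*x - 3.88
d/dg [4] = 0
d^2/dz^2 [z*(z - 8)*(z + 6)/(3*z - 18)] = 2*(z^3 - 18*z^2 + 108*z - 360)/(3*(z^3 - 18*z^2 + 108*z - 216))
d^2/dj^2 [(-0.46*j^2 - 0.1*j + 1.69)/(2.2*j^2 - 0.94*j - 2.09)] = (-2.87056*j^3 + 36.38712*j^2 - 23.72832*j + 14.902076)/(10.648*j^6 - 13.6488*j^5 - 24.51504*j^4 + 25.102136*j^3 + 23.289288*j^2 - 12.318042*j - 9.129329)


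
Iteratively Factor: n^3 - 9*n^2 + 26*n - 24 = (n - 2)*(n^2 - 7*n + 12) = (n - 3)*(n - 2)*(n - 4)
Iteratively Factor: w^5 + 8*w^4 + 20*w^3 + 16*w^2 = (w + 2)*(w^4 + 6*w^3 + 8*w^2) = w*(w + 2)*(w^3 + 6*w^2 + 8*w) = w*(w + 2)^2*(w^2 + 4*w) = w*(w + 2)^2*(w + 4)*(w)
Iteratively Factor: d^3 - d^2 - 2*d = (d)*(d^2 - d - 2) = d*(d + 1)*(d - 2)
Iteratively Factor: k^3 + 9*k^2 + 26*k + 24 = (k + 2)*(k^2 + 7*k + 12) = (k + 2)*(k + 3)*(k + 4)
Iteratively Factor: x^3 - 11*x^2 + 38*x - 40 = (x - 4)*(x^2 - 7*x + 10) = (x - 4)*(x - 2)*(x - 5)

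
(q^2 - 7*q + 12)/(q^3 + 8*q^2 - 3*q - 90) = (q - 4)/(q^2 + 11*q + 30)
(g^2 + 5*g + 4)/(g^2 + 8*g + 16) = (g + 1)/(g + 4)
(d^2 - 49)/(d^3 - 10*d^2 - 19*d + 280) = (d + 7)/(d^2 - 3*d - 40)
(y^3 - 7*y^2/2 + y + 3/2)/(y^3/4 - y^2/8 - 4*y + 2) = 4*(2*y^3 - 7*y^2 + 2*y + 3)/(2*y^3 - y^2 - 32*y + 16)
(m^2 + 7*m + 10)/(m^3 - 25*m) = (m + 2)/(m*(m - 5))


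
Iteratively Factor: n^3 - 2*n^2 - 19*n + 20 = (n - 5)*(n^2 + 3*n - 4) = (n - 5)*(n + 4)*(n - 1)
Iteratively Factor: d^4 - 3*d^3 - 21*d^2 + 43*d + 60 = (d - 3)*(d^3 - 21*d - 20) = (d - 3)*(d + 4)*(d^2 - 4*d - 5) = (d - 3)*(d + 1)*(d + 4)*(d - 5)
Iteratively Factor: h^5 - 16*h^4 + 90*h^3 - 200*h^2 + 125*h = (h)*(h^4 - 16*h^3 + 90*h^2 - 200*h + 125) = h*(h - 5)*(h^3 - 11*h^2 + 35*h - 25) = h*(h - 5)^2*(h^2 - 6*h + 5) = h*(h - 5)^3*(h - 1)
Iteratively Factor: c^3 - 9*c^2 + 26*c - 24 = (c - 3)*(c^2 - 6*c + 8) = (c - 4)*(c - 3)*(c - 2)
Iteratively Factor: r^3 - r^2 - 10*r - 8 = (r + 1)*(r^2 - 2*r - 8) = (r - 4)*(r + 1)*(r + 2)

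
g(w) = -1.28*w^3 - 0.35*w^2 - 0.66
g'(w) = -3.84*w^2 - 0.7*w = w*(-3.84*w - 0.7)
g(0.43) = -0.83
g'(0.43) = -1.01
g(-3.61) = 55.00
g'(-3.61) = -47.52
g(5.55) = -230.26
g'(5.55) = -122.17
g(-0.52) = -0.57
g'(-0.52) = -0.67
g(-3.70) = 59.38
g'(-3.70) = -49.98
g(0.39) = -0.79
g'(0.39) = -0.86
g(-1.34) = 1.79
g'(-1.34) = -5.96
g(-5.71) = 226.23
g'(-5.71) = -121.20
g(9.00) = -962.13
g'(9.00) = -317.34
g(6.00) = -289.74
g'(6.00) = -142.44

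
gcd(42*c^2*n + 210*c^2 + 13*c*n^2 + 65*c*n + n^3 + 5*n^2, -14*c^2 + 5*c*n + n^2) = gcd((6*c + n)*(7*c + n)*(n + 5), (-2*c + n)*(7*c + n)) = 7*c + n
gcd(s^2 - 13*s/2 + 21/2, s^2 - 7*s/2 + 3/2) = s - 3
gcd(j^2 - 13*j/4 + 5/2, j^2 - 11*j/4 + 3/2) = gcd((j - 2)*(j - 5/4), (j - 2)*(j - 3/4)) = j - 2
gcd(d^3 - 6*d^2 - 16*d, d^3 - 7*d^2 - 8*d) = d^2 - 8*d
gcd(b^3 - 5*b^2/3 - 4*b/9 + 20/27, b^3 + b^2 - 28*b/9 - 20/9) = b^2 - b - 10/9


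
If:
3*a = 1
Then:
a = 1/3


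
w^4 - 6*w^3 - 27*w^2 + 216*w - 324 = (w - 6)*(w - 3)^2*(w + 6)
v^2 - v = v*(v - 1)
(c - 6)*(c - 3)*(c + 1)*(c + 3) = c^4 - 5*c^3 - 15*c^2 + 45*c + 54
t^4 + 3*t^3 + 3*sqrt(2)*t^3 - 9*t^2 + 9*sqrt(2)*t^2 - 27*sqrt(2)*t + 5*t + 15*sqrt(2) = (t - 1)^2*(t + 5)*(t + 3*sqrt(2))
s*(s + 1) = s^2 + s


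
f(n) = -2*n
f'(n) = -2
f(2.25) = -4.50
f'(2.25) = -2.00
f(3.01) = -6.02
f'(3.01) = -2.00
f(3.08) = -6.16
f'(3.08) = -2.00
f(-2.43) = 4.86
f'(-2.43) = -2.00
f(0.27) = -0.54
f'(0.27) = -2.00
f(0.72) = -1.44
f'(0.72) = -2.00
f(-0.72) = 1.44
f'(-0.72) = -2.00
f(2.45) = -4.90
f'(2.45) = -2.00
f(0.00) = 0.00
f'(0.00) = -2.00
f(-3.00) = 6.00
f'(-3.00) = -2.00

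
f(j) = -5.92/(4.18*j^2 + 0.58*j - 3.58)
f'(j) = -5.92*(-8.36*j - 0.58)/(4.18*j^2 + 0.58*j - 3.58)^2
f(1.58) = -0.76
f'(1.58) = 1.35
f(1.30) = -1.40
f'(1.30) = 3.77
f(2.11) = -0.36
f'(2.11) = 0.41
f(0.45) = 2.39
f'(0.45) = 4.20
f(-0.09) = 1.65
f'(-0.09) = -0.08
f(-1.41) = -1.51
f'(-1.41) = -4.33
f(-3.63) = -0.12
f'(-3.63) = -0.07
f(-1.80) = -0.66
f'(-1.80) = -1.08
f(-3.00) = -0.18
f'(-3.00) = -0.14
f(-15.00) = -0.01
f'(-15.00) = -0.00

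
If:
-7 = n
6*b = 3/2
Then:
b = 1/4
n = -7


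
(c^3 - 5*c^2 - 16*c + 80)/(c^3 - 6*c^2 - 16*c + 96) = (c - 5)/(c - 6)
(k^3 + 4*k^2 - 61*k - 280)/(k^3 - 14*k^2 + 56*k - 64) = (k^2 + 12*k + 35)/(k^2 - 6*k + 8)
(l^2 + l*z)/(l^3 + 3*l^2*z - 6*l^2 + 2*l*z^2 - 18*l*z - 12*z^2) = l/(l^2 + 2*l*z - 6*l - 12*z)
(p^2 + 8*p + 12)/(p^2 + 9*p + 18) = (p + 2)/(p + 3)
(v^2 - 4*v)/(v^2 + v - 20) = v/(v + 5)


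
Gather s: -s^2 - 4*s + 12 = -s^2 - 4*s + 12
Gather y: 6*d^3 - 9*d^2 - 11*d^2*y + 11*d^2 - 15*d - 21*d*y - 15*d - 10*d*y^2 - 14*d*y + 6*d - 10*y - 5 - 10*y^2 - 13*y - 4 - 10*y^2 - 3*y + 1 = 6*d^3 + 2*d^2 - 24*d + y^2*(-10*d - 20) + y*(-11*d^2 - 35*d - 26) - 8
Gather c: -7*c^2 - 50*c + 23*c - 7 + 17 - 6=-7*c^2 - 27*c + 4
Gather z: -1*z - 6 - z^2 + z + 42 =36 - z^2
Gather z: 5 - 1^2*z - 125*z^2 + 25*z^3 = 25*z^3 - 125*z^2 - z + 5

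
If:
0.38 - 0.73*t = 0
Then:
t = 0.52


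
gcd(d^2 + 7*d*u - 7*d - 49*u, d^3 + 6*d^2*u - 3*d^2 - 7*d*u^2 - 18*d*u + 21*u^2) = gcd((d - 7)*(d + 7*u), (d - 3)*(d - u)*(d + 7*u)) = d + 7*u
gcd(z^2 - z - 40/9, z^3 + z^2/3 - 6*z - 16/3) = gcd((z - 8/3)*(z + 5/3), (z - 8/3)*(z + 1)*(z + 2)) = z - 8/3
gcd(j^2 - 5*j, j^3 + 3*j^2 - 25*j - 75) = j - 5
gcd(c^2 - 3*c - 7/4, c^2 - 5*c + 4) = 1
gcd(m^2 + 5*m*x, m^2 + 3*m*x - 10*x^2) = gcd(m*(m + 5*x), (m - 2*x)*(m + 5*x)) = m + 5*x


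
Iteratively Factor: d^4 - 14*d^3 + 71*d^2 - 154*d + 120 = (d - 2)*(d^3 - 12*d^2 + 47*d - 60) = (d - 5)*(d - 2)*(d^2 - 7*d + 12) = (d - 5)*(d - 3)*(d - 2)*(d - 4)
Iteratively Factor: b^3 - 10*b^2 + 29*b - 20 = (b - 5)*(b^2 - 5*b + 4) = (b - 5)*(b - 1)*(b - 4)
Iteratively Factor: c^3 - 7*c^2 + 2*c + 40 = (c + 2)*(c^2 - 9*c + 20) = (c - 4)*(c + 2)*(c - 5)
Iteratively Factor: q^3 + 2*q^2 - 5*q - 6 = (q + 3)*(q^2 - q - 2) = (q + 1)*(q + 3)*(q - 2)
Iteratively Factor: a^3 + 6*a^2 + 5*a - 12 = (a - 1)*(a^2 + 7*a + 12) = (a - 1)*(a + 3)*(a + 4)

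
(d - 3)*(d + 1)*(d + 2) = d^3 - 7*d - 6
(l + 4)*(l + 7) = l^2 + 11*l + 28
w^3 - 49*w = w*(w - 7)*(w + 7)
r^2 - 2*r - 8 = (r - 4)*(r + 2)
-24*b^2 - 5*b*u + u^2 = (-8*b + u)*(3*b + u)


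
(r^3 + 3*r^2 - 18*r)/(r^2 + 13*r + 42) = r*(r - 3)/(r + 7)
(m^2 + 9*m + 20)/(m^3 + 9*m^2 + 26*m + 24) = (m + 5)/(m^2 + 5*m + 6)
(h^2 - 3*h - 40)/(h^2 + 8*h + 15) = (h - 8)/(h + 3)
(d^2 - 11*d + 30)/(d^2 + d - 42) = (d - 5)/(d + 7)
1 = 1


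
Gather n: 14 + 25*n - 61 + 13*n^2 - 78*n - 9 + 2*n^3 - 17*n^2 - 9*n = 2*n^3 - 4*n^2 - 62*n - 56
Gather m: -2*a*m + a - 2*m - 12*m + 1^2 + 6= a + m*(-2*a - 14) + 7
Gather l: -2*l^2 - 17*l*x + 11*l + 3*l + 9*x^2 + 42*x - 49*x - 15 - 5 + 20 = -2*l^2 + l*(14 - 17*x) + 9*x^2 - 7*x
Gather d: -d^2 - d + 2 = -d^2 - d + 2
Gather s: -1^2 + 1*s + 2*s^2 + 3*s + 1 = 2*s^2 + 4*s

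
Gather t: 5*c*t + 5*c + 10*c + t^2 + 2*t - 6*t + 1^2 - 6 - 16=15*c + t^2 + t*(5*c - 4) - 21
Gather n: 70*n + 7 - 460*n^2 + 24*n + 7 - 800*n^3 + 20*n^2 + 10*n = -800*n^3 - 440*n^2 + 104*n + 14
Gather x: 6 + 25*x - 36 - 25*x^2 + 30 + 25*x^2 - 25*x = 0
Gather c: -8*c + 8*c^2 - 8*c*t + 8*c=8*c^2 - 8*c*t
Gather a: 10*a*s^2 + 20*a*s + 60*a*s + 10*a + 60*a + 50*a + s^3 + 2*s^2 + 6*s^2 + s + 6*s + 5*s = a*(10*s^2 + 80*s + 120) + s^3 + 8*s^2 + 12*s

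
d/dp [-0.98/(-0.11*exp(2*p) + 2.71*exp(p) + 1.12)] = (2.6558 - 0.2156*exp(p))*exp(p)/(-0.11*exp(2*p) + 2.71*exp(p) + 1.12)^2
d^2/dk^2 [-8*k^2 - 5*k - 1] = -16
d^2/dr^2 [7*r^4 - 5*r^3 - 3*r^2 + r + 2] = 84*r^2 - 30*r - 6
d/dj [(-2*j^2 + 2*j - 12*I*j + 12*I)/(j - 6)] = 2*(-j^2 + 12*j - 6 + 30*I)/(j^2 - 12*j + 36)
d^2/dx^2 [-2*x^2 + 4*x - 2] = -4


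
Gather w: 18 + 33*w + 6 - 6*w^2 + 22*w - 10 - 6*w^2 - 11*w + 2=-12*w^2 + 44*w + 16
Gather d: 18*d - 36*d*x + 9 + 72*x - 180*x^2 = d*(18 - 36*x) - 180*x^2 + 72*x + 9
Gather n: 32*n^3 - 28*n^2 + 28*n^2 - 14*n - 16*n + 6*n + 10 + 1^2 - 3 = 32*n^3 - 24*n + 8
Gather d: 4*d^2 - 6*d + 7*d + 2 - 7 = 4*d^2 + d - 5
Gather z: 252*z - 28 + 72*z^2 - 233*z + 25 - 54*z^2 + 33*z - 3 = 18*z^2 + 52*z - 6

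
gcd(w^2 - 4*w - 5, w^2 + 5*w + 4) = w + 1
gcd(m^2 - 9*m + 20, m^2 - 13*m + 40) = m - 5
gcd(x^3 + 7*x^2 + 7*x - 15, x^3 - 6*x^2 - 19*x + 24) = x^2 + 2*x - 3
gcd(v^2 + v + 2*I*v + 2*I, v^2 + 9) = 1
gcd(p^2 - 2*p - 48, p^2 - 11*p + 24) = p - 8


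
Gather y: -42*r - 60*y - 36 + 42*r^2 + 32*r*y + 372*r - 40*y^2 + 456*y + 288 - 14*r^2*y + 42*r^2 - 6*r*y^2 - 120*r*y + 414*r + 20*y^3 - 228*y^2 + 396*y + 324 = 84*r^2 + 744*r + 20*y^3 + y^2*(-6*r - 268) + y*(-14*r^2 - 88*r + 792) + 576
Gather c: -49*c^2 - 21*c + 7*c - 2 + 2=-49*c^2 - 14*c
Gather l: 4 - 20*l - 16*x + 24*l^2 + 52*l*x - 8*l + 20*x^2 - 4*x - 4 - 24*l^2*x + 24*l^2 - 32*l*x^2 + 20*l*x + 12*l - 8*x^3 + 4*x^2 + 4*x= l^2*(48 - 24*x) + l*(-32*x^2 + 72*x - 16) - 8*x^3 + 24*x^2 - 16*x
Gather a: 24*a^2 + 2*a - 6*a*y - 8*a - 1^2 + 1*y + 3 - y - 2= 24*a^2 + a*(-6*y - 6)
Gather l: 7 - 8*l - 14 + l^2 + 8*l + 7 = l^2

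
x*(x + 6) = x^2 + 6*x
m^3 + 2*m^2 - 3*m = m*(m - 1)*(m + 3)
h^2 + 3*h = h*(h + 3)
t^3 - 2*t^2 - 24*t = t*(t - 6)*(t + 4)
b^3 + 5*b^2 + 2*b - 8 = (b - 1)*(b + 2)*(b + 4)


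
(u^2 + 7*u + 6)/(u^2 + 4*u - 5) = (u^2 + 7*u + 6)/(u^2 + 4*u - 5)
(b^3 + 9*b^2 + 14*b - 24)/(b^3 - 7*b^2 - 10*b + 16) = (b^2 + 10*b + 24)/(b^2 - 6*b - 16)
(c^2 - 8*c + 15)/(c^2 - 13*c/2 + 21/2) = 2*(c - 5)/(2*c - 7)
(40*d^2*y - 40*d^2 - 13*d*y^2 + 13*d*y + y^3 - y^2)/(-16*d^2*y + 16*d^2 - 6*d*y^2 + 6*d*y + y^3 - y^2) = (-5*d + y)/(2*d + y)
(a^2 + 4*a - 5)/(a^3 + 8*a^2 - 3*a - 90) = (a - 1)/(a^2 + 3*a - 18)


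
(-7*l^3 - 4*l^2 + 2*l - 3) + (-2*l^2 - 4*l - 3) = -7*l^3 - 6*l^2 - 2*l - 6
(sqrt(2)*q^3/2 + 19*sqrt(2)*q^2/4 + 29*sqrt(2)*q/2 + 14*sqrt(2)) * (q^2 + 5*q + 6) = sqrt(2)*q^5/2 + 29*sqrt(2)*q^4/4 + 165*sqrt(2)*q^3/4 + 115*sqrt(2)*q^2 + 157*sqrt(2)*q + 84*sqrt(2)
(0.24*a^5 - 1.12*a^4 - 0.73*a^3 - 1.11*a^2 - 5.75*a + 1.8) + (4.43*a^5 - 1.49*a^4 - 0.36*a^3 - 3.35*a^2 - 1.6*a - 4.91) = 4.67*a^5 - 2.61*a^4 - 1.09*a^3 - 4.46*a^2 - 7.35*a - 3.11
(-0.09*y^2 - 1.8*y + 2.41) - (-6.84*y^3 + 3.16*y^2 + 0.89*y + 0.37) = 6.84*y^3 - 3.25*y^2 - 2.69*y + 2.04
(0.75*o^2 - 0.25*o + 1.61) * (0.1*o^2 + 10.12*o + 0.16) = 0.075*o^4 + 7.565*o^3 - 2.249*o^2 + 16.2532*o + 0.2576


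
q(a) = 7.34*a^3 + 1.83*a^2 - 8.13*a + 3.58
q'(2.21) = 107.51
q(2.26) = 79.28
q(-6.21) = -1633.17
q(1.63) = 26.98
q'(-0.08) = -8.28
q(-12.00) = -12318.86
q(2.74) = 146.03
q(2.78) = 152.82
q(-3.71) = -315.89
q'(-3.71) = 281.38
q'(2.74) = 167.22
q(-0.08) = 4.24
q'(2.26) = 112.61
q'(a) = 22.02*a^2 + 3.66*a - 8.13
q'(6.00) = 806.55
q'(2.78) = 172.22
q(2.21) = 73.78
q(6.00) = 1606.12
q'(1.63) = 56.34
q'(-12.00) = 3118.83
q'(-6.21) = 818.32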